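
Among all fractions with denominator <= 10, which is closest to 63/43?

Expand x = 63/43 as a continued fraction with the Euclidean algorithm:
  63 = 1*43 + 20, so a_0 = 1.
  43 = 2*20 + 3, so a_1 = 2.
  20 = 6*3 + 2, so a_2 = 6.
  3 = 1*2 + 1, so a_3 = 1.
  2 = 2*1 + 0, so a_4 = 2.
so x = [1; 2, 6, 1, 2].
Convergents (p_i = a_i*p_{i-1} + p_{i-2}, q_i = a_i*q_{i-1} + q_{i-2} with p_{-2}=0, p_{-1}=1, q_{-2}=1, q_{-1}=0), until the denominator exceeds 10:
  i=0: a_0=1, p_0 = 1*1 + 0 = 1, q_0 = 1*0 + 1 = 1.
  i=1: a_1=2, p_1 = 2*1 + 1 = 3, q_1 = 2*1 + 0 = 2.
  i=2: a_2=6, p_2 = 6*3 + 1 = 19, q_2 = 6*2 + 1 = 13.
q_2 = 13 > 10, so the last convergent with denominator <= 10 is p_1/q_1 = 3/2.
The closest fraction with denominator <= 10 is either p_1/q_1 or the intermediate fraction (k*p_1 + p_0)/(k*q_1 + q_0) with the largest k >= 1 whose denominator stays <= 10; these approach x as k grows, and every other convergent or intermediate fraction in range is farther away.
Largest k: floor((10 - q_0)/q_1) = floor((10 - 1)/2) = 4.
That gives (4*3 + 1)/(4*2 + 1) = 13/9.
Compare the errors: |x - 3/2| = |63*2 - 3*43|/(43*2) = 3/86, and |x - 13/9| = |63*9 - 13*43|/(43*9) = 8/387.
Cross-multiplying, 8*86 = 688 < 1161 = 3*387, so 8/387 is smaller: the intermediate fraction 13/9 is closer to x than 3/2.

13/9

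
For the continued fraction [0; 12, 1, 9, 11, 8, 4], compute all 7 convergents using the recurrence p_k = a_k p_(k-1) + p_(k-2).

0/1, 1/12, 1/13, 10/129, 111/1432, 898/11585, 3703/47772

Using the convergent recurrence p_i = a_i*p_{i-1} + p_{i-2}, q_i = a_i*q_{i-1} + q_{i-2} with p_{-2}=0, p_{-1}=1, q_{-2}=1, q_{-1}=0:
  i=0: a_0=0, p_0 = 0*1 + 0 = 0, q_0 = 0*0 + 1 = 1.
  i=1: a_1=12, p_1 = 12*0 + 1 = 1, q_1 = 12*1 + 0 = 12.
  i=2: a_2=1, p_2 = 1*1 + 0 = 1, q_2 = 1*12 + 1 = 13.
  i=3: a_3=9, p_3 = 9*1 + 1 = 10, q_3 = 9*13 + 12 = 129.
  i=4: a_4=11, p_4 = 11*10 + 1 = 111, q_4 = 11*129 + 13 = 1432.
  i=5: a_5=8, p_5 = 8*111 + 10 = 898, q_5 = 8*1432 + 129 = 11585.
  i=6: a_6=4, p_6 = 4*898 + 111 = 3703, q_6 = 4*11585 + 1432 = 47772.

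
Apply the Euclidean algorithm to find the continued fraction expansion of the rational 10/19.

[0; 1, 1, 9]

Run the Euclidean algorithm on 10 and 19; the successive quotients are the partial quotients a_0, a_1, ... (each step inverts the fractional part left over by the previous one):
  10 = 0*19 + 10, so a_0 = 0.
  19 = 1*10 + 9, so a_1 = 1.
  10 = 1*9 + 1, so a_2 = 1.
  9 = 9*1 + 0, so a_3 = 9.
The remainder reaches 0 after 4 divisions, so the expansion has 4 partial quotients, read off in order.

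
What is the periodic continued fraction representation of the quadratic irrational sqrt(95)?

Write x_i = (sqrt(95) + m_i)/d_i with (m_0, d_0) = (0, 1). a_0 = floor(sqrt(95)) = 9, since 9^2 = 81 <= 95 < 100 = 10^2.
Iterate m_{i+1} = d_i*a_i - m_i, d_{i+1} = (95 - m_{i+1}^2)/d_i, a_{i+1} = floor((a_0 + m_{i+1})/d_{i+1}):
  m_1 = 1*9 - 0 = 9, d_1 = (95 - 9^2)/1 = 14/1 = 14, a_1 = floor((9 + 9)/14) = 1.
  m_2 = 14*1 - 9 = 5, d_2 = (95 - 5^2)/14 = 70/14 = 5, a_2 = floor((9 + 5)/5) = 2.
  m_3 = 5*2 - 5 = 5, d_3 = (95 - 5^2)/5 = 70/5 = 14, a_3 = floor((9 + 5)/14) = 1.
  m_4 = 14*1 - 5 = 9, d_4 = (95 - 9^2)/14 = 14/14 = 1, a_4 = floor((9 + 9)/1) = 18.
  m_5 = 1*18 - 9 = 9, d_5 = (95 - 9^2)/1 = 14/1 = 14: (m_5, d_5) = (m_1, d_1) = (9, 14), so from here the quotients repeat a_1, ..., a_4; the period length is 4.
Hence the expansion of sqrt(95) is a_0 = 9 followed by the repeating block 1, 2, 1, 18 (period 4).

[9; (1, 2, 1, 18)]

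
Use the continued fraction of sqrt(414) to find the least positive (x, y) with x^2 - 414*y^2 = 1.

First expand sqrt(414) as a continued fraction. With x_i = (sqrt(414) + m_i)/d_i and (m_0, d_0) = (0, 1): a_0 = floor(sqrt(414)) = 20, since 20^2 = 400 <= 414 < 441 = 21^2.
Iterate m_{i+1} = d_i*a_i - m_i, d_{i+1} = (414 - m_{i+1}^2)/d_i, a_{i+1} = floor((a_0 + m_{i+1})/d_{i+1}):
  m_1 = 1*20 - 0 = 20, d_1 = (414 - 20^2)/1 = 14/1 = 14, a_1 = floor((20 + 20)/14) = 2.
  m_2 = 14*2 - 20 = 8, d_2 = (414 - 8^2)/14 = 350/14 = 25, a_2 = floor((20 + 8)/25) = 1.
  m_3 = 25*1 - 8 = 17, d_3 = (414 - 17^2)/25 = 125/25 = 5, a_3 = floor((20 + 17)/5) = 7.
  m_4 = 5*7 - 17 = 18, d_4 = (414 - 18^2)/5 = 90/5 = 18, a_4 = floor((20 + 18)/18) = 2.
  m_5 = 18*2 - 18 = 18, d_5 = (414 - 18^2)/18 = 90/18 = 5, a_5 = floor((20 + 18)/5) = 7.
  m_6 = 5*7 - 18 = 17, d_6 = (414 - 17^2)/5 = 125/5 = 25, a_6 = floor((20 + 17)/25) = 1.
  m_7 = 25*1 - 17 = 8, d_7 = (414 - 8^2)/25 = 350/25 = 14, a_7 = floor((20 + 8)/14) = 2.
  m_8 = 14*2 - 8 = 20, d_8 = (414 - 20^2)/14 = 14/14 = 1, a_8 = floor((20 + 20)/1) = 40.
  m_9 = 1*40 - 20 = 20, d_9 = (414 - 20^2)/1 = 14/1 = 14: (m_9, d_9) = (m_1, d_1) = (20, 14), so from here the quotients repeat a_1, ..., a_8; the period length is 8.
So sqrt(414) = [20; (2, 1, 7, 2, 7, 1, 2, 40)] with period length k = 8.
k is even, so the fundamental solution of x^2 - 414y^2 = 1 is (p_{k-1}, q_{k-1}) = (p_7, q_7); compute convergents through index 7.
Convergents (p_i = a_i*p_{i-1} + p_{i-2}, q_i = a_i*q_{i-1} + q_{i-2} with p_{-2}=0, p_{-1}=1, q_{-2}=1, q_{-1}=0):
  i=0: a_0=20, p_0 = 20*1 + 0 = 20, q_0 = 20*0 + 1 = 1.
  i=1: a_1=2, p_1 = 2*20 + 1 = 41, q_1 = 2*1 + 0 = 2.
  i=2: a_2=1, p_2 = 1*41 + 20 = 61, q_2 = 1*2 + 1 = 3.
  i=3: a_3=7, p_3 = 7*61 + 41 = 468, q_3 = 7*3 + 2 = 23.
  i=4: a_4=2, p_4 = 2*468 + 61 = 997, q_4 = 2*23 + 3 = 49.
  i=5: a_5=7, p_5 = 7*997 + 468 = 7447, q_5 = 7*49 + 23 = 366.
  i=6: a_6=1, p_6 = 1*7447 + 997 = 8444, q_6 = 1*366 + 49 = 415.
  i=7: a_7=2, p_7 = 2*8444 + 7447 = 24335, q_7 = 2*415 + 366 = 1196.
Check: 24335^2 - 414*1196^2 = 592192225 - 592192224 = 1, so (x, y) = (24335, 1196) solves the equation, and by the theorem it is the least positive solution.

(x, y) = (24335, 1196)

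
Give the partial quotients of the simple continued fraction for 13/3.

Run the Euclidean algorithm on 13 and 3; the successive quotients are the partial quotients a_0, a_1, ... (each step inverts the fractional part left over by the previous one):
  13 = 4*3 + 1, so a_0 = 4.
  3 = 3*1 + 0, so a_1 = 3.
The remainder reaches 0 after 2 divisions, so the expansion has 2 partial quotients, read off in order.

[4; 3]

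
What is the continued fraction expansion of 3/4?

[0; 1, 3]

Run the Euclidean algorithm on 3 and 4; the successive quotients are the partial quotients a_0, a_1, ... (each step inverts the fractional part left over by the previous one):
  3 = 0*4 + 3, so a_0 = 0.
  4 = 1*3 + 1, so a_1 = 1.
  3 = 3*1 + 0, so a_2 = 3.
The remainder reaches 0 after 3 divisions, so the expansion has 3 partial quotients, read off in order.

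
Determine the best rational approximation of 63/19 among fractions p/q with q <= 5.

10/3

Expand x = 63/19 as a continued fraction with the Euclidean algorithm:
  63 = 3*19 + 6, so a_0 = 3.
  19 = 3*6 + 1, so a_1 = 3.
  6 = 6*1 + 0, so a_2 = 6.
so x = [3; 3, 6].
Convergents (p_i = a_i*p_{i-1} + p_{i-2}, q_i = a_i*q_{i-1} + q_{i-2} with p_{-2}=0, p_{-1}=1, q_{-2}=1, q_{-1}=0), until the denominator exceeds 5:
  i=0: a_0=3, p_0 = 3*1 + 0 = 3, q_0 = 3*0 + 1 = 1.
  i=1: a_1=3, p_1 = 3*3 + 1 = 10, q_1 = 3*1 + 0 = 3.
  i=2: a_2=6, p_2 = 6*10 + 3 = 63, q_2 = 6*3 + 1 = 19.
q_2 = 19 > 5, so the last convergent with denominator <= 5 is p_1/q_1 = 10/3.
The closest fraction with denominator <= 5 is either p_1/q_1 or the intermediate fraction (k*p_1 + p_0)/(k*q_1 + q_0) with the largest k >= 1 whose denominator stays <= 5; these approach x as k grows, and every other convergent or intermediate fraction in range is farther away.
Largest k: floor((5 - q_0)/q_1) = floor((5 - 1)/3) = 1.
That gives (1*10 + 3)/(1*3 + 1) = 13/4.
Compare the errors: |x - 10/3| = |63*3 - 10*19|/(19*3) = 1/57, and |x - 13/4| = |63*4 - 13*19|/(19*4) = 5/76.
Cross-multiplying, 1*76 = 76 < 285 = 5*57, so 1/57 is smaller: the convergent 10/3 is closer to x than 13/4.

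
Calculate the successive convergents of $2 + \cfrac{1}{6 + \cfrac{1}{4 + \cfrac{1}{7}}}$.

Using the convergent recurrence p_i = a_i*p_{i-1} + p_{i-2}, q_i = a_i*q_{i-1} + q_{i-2} with p_{-2}=0, p_{-1}=1, q_{-2}=1, q_{-1}=0:
  i=0: a_0=2, p_0 = 2*1 + 0 = 2, q_0 = 2*0 + 1 = 1.
  i=1: a_1=6, p_1 = 6*2 + 1 = 13, q_1 = 6*1 + 0 = 6.
  i=2: a_2=4, p_2 = 4*13 + 2 = 54, q_2 = 4*6 + 1 = 25.
  i=3: a_3=7, p_3 = 7*54 + 13 = 391, q_3 = 7*25 + 6 = 181.

2/1, 13/6, 54/25, 391/181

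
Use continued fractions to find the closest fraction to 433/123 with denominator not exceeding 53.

88/25

Expand x = 433/123 as a continued fraction with the Euclidean algorithm:
  433 = 3*123 + 64, so a_0 = 3.
  123 = 1*64 + 59, so a_1 = 1.
  64 = 1*59 + 5, so a_2 = 1.
  59 = 11*5 + 4, so a_3 = 11.
  5 = 1*4 + 1, so a_4 = 1.
  4 = 4*1 + 0, so a_5 = 4.
so x = [3; 1, 1, 11, 1, 4].
Convergents (p_i = a_i*p_{i-1} + p_{i-2}, q_i = a_i*q_{i-1} + q_{i-2} with p_{-2}=0, p_{-1}=1, q_{-2}=1, q_{-1}=0), until the denominator exceeds 53:
  i=0: a_0=3, p_0 = 3*1 + 0 = 3, q_0 = 3*0 + 1 = 1.
  i=1: a_1=1, p_1 = 1*3 + 1 = 4, q_1 = 1*1 + 0 = 1.
  i=2: a_2=1, p_2 = 1*4 + 3 = 7, q_2 = 1*1 + 1 = 2.
  i=3: a_3=11, p_3 = 11*7 + 4 = 81, q_3 = 11*2 + 1 = 23.
  i=4: a_4=1, p_4 = 1*81 + 7 = 88, q_4 = 1*23 + 2 = 25.
  i=5: a_5=4, p_5 = 4*88 + 81 = 433, q_5 = 4*25 + 23 = 123.
q_5 = 123 > 53, so the last convergent with denominator <= 53 is p_4/q_4 = 88/25.
The closest fraction with denominator <= 53 is either p_4/q_4 or the intermediate fraction (k*p_4 + p_3)/(k*q_4 + q_3) with the largest k >= 1 whose denominator stays <= 53; these approach x as k grows, and every other convergent or intermediate fraction in range is farther away.
Largest k: floor((53 - q_3)/q_4) = floor((53 - 23)/25) = 1.
That gives (1*88 + 81)/(1*25 + 23) = 169/48.
Compare the errors: |x - 88/25| = |433*25 - 88*123|/(123*25) = 1/3075, and |x - 169/48| = |433*48 - 169*123|/(123*48) = 3/5904.
Cross-multiplying, 1*5904 = 5904 < 9225 = 3*3075, so 1/3075 is smaller: the convergent 88/25 is closer to x than 169/48.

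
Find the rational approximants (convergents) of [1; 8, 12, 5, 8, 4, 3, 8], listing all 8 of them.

1/1, 9/8, 109/97, 554/493, 4541/4041, 18718/16657, 60695/54012, 504278/448753

Using the convergent recurrence p_i = a_i*p_{i-1} + p_{i-2}, q_i = a_i*q_{i-1} + q_{i-2} with p_{-2}=0, p_{-1}=1, q_{-2}=1, q_{-1}=0:
  i=0: a_0=1, p_0 = 1*1 + 0 = 1, q_0 = 1*0 + 1 = 1.
  i=1: a_1=8, p_1 = 8*1 + 1 = 9, q_1 = 8*1 + 0 = 8.
  i=2: a_2=12, p_2 = 12*9 + 1 = 109, q_2 = 12*8 + 1 = 97.
  i=3: a_3=5, p_3 = 5*109 + 9 = 554, q_3 = 5*97 + 8 = 493.
  i=4: a_4=8, p_4 = 8*554 + 109 = 4541, q_4 = 8*493 + 97 = 4041.
  i=5: a_5=4, p_5 = 4*4541 + 554 = 18718, q_5 = 4*4041 + 493 = 16657.
  i=6: a_6=3, p_6 = 3*18718 + 4541 = 60695, q_6 = 3*16657 + 4041 = 54012.
  i=7: a_7=8, p_7 = 8*60695 + 18718 = 504278, q_7 = 8*54012 + 16657 = 448753.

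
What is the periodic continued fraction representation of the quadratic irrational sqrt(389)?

Write x_i = (sqrt(389) + m_i)/d_i with (m_0, d_0) = (0, 1). a_0 = floor(sqrt(389)) = 19, since 19^2 = 361 <= 389 < 400 = 20^2.
Iterate m_{i+1} = d_i*a_i - m_i, d_{i+1} = (389 - m_{i+1}^2)/d_i, a_{i+1} = floor((a_0 + m_{i+1})/d_{i+1}):
  m_1 = 1*19 - 0 = 19, d_1 = (389 - 19^2)/1 = 28/1 = 28, a_1 = floor((19 + 19)/28) = 1.
  m_2 = 28*1 - 19 = 9, d_2 = (389 - 9^2)/28 = 308/28 = 11, a_2 = floor((19 + 9)/11) = 2.
  m_3 = 11*2 - 9 = 13, d_3 = (389 - 13^2)/11 = 220/11 = 20, a_3 = floor((19 + 13)/20) = 1.
  m_4 = 20*1 - 13 = 7, d_4 = (389 - 7^2)/20 = 340/20 = 17, a_4 = floor((19 + 7)/17) = 1.
  m_5 = 17*1 - 7 = 10, d_5 = (389 - 10^2)/17 = 289/17 = 17, a_5 = floor((19 + 10)/17) = 1.
  m_6 = 17*1 - 10 = 7, d_6 = (389 - 7^2)/17 = 340/17 = 20, a_6 = floor((19 + 7)/20) = 1.
  m_7 = 20*1 - 7 = 13, d_7 = (389 - 13^2)/20 = 220/20 = 11, a_7 = floor((19 + 13)/11) = 2.
  m_8 = 11*2 - 13 = 9, d_8 = (389 - 9^2)/11 = 308/11 = 28, a_8 = floor((19 + 9)/28) = 1.
  m_9 = 28*1 - 9 = 19, d_9 = (389 - 19^2)/28 = 28/28 = 1, a_9 = floor((19 + 19)/1) = 38.
  m_10 = 1*38 - 19 = 19, d_10 = (389 - 19^2)/1 = 28/1 = 28: (m_10, d_10) = (m_1, d_1) = (19, 28), so from here the quotients repeat a_1, ..., a_9; the period length is 9.
Hence the expansion of sqrt(389) is a_0 = 19 followed by the repeating block 1, 2, 1, 1, 1, 1, 2, 1, 38 (period 9).

[19; (1, 2, 1, 1, 1, 1, 2, 1, 38)]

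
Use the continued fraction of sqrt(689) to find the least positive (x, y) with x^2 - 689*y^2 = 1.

(x, y) = (105, 4)

First expand sqrt(689) as a continued fraction. With x_i = (sqrt(689) + m_i)/d_i and (m_0, d_0) = (0, 1): a_0 = floor(sqrt(689)) = 26, since 26^2 = 676 <= 689 < 729 = 27^2.
Iterate m_{i+1} = d_i*a_i - m_i, d_{i+1} = (689 - m_{i+1}^2)/d_i, a_{i+1} = floor((a_0 + m_{i+1})/d_{i+1}):
  m_1 = 1*26 - 0 = 26, d_1 = (689 - 26^2)/1 = 13/1 = 13, a_1 = floor((26 + 26)/13) = 4.
  m_2 = 13*4 - 26 = 26, d_2 = (689 - 26^2)/13 = 13/13 = 1, a_2 = floor((26 + 26)/1) = 52.
  m_3 = 1*52 - 26 = 26, d_3 = (689 - 26^2)/1 = 13/1 = 13: (m_3, d_3) = (m_1, d_1) = (26, 13), so from here the quotients repeat a_1, a_2; the period length is 2.
So sqrt(689) = [26; (4, 52)] with period length k = 2.
k is even, so the fundamental solution of x^2 - 689y^2 = 1 is (p_{k-1}, q_{k-1}) = (p_1, q_1); compute convergents through index 1.
Convergents (p_i = a_i*p_{i-1} + p_{i-2}, q_i = a_i*q_{i-1} + q_{i-2} with p_{-2}=0, p_{-1}=1, q_{-2}=1, q_{-1}=0):
  i=0: a_0=26, p_0 = 26*1 + 0 = 26, q_0 = 26*0 + 1 = 1.
  i=1: a_1=4, p_1 = 4*26 + 1 = 105, q_1 = 4*1 + 0 = 4.
Check: 105^2 - 689*4^2 = 11025 - 11024 = 1, so (x, y) = (105, 4) solves the equation, and by the theorem it is the least positive solution.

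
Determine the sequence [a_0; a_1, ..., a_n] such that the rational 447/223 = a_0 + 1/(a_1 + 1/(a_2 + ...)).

[2; 223]

Run the Euclidean algorithm on 447 and 223; the successive quotients are the partial quotients a_0, a_1, ... (each step inverts the fractional part left over by the previous one):
  447 = 2*223 + 1, so a_0 = 2.
  223 = 223*1 + 0, so a_1 = 223.
The remainder reaches 0 after 2 divisions, so the expansion has 2 partial quotients, read off in order.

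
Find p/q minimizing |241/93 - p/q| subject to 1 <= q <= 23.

Expand x = 241/93 as a continued fraction with the Euclidean algorithm:
  241 = 2*93 + 55, so a_0 = 2.
  93 = 1*55 + 38, so a_1 = 1.
  55 = 1*38 + 17, so a_2 = 1.
  38 = 2*17 + 4, so a_3 = 2.
  17 = 4*4 + 1, so a_4 = 4.
  4 = 4*1 + 0, so a_5 = 4.
so x = [2; 1, 1, 2, 4, 4].
Convergents (p_i = a_i*p_{i-1} + p_{i-2}, q_i = a_i*q_{i-1} + q_{i-2} with p_{-2}=0, p_{-1}=1, q_{-2}=1, q_{-1}=0), until the denominator exceeds 23:
  i=0: a_0=2, p_0 = 2*1 + 0 = 2, q_0 = 2*0 + 1 = 1.
  i=1: a_1=1, p_1 = 1*2 + 1 = 3, q_1 = 1*1 + 0 = 1.
  i=2: a_2=1, p_2 = 1*3 + 2 = 5, q_2 = 1*1 + 1 = 2.
  i=3: a_3=2, p_3 = 2*5 + 3 = 13, q_3 = 2*2 + 1 = 5.
  i=4: a_4=4, p_4 = 4*13 + 5 = 57, q_4 = 4*5 + 2 = 22.
  i=5: a_5=4, p_5 = 4*57 + 13 = 241, q_5 = 4*22 + 5 = 93.
q_5 = 93 > 23, so the last convergent with denominator <= 23 is p_4/q_4 = 57/22.
The closest fraction with denominator <= 23 is either p_4/q_4 or the intermediate fraction (k*p_4 + p_3)/(k*q_4 + q_3) with the largest k >= 1 whose denominator stays <= 23; these approach x as k grows, and every other convergent or intermediate fraction in range is farther away.
Largest k: floor((23 - q_3)/q_4) = floor((23 - 5)/22) = 0.
Since k = 0, no intermediate fraction beyond p_4/q_4 has denominator <= 23, so the convergent 57/22 is the closest (its error is |241*22 - 57*93|/(93*22) = 1/2046).

57/22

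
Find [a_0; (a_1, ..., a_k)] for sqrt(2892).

Write x_i = (sqrt(2892) + m_i)/d_i with (m_0, d_0) = (0, 1). a_0 = floor(sqrt(2892)) = 53, since 53^2 = 2809 <= 2892 < 2916 = 54^2.
Iterate m_{i+1} = d_i*a_i - m_i, d_{i+1} = (2892 - m_{i+1}^2)/d_i, a_{i+1} = floor((a_0 + m_{i+1})/d_{i+1}):
  m_1 = 1*53 - 0 = 53, d_1 = (2892 - 53^2)/1 = 83/1 = 83, a_1 = floor((53 + 53)/83) = 1.
  m_2 = 83*1 - 53 = 30, d_2 = (2892 - 30^2)/83 = 1992/83 = 24, a_2 = floor((53 + 30)/24) = 3.
  m_3 = 24*3 - 30 = 42, d_3 = (2892 - 42^2)/24 = 1128/24 = 47, a_3 = floor((53 + 42)/47) = 2.
  m_4 = 47*2 - 42 = 52, d_4 = (2892 - 52^2)/47 = 188/47 = 4, a_4 = floor((53 + 52)/4) = 26.
  m_5 = 4*26 - 52 = 52, d_5 = (2892 - 52^2)/4 = 188/4 = 47, a_5 = floor((53 + 52)/47) = 2.
  m_6 = 47*2 - 52 = 42, d_6 = (2892 - 42^2)/47 = 1128/47 = 24, a_6 = floor((53 + 42)/24) = 3.
  m_7 = 24*3 - 42 = 30, d_7 = (2892 - 30^2)/24 = 1992/24 = 83, a_7 = floor((53 + 30)/83) = 1.
  m_8 = 83*1 - 30 = 53, d_8 = (2892 - 53^2)/83 = 83/83 = 1, a_8 = floor((53 + 53)/1) = 106.
  m_9 = 1*106 - 53 = 53, d_9 = (2892 - 53^2)/1 = 83/1 = 83: (m_9, d_9) = (m_1, d_1) = (53, 83), so from here the quotients repeat a_1, ..., a_8; the period length is 8.
Hence the expansion of sqrt(2892) is a_0 = 53 followed by the repeating block 1, 3, 2, 26, 2, 3, 1, 106 (period 8).

[53; (1, 3, 2, 26, 2, 3, 1, 106)]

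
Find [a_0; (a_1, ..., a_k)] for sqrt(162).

Write x_i = (sqrt(162) + m_i)/d_i with (m_0, d_0) = (0, 1). a_0 = floor(sqrt(162)) = 12, since 12^2 = 144 <= 162 < 169 = 13^2.
Iterate m_{i+1} = d_i*a_i - m_i, d_{i+1} = (162 - m_{i+1}^2)/d_i, a_{i+1} = floor((a_0 + m_{i+1})/d_{i+1}):
  m_1 = 1*12 - 0 = 12, d_1 = (162 - 12^2)/1 = 18/1 = 18, a_1 = floor((12 + 12)/18) = 1.
  m_2 = 18*1 - 12 = 6, d_2 = (162 - 6^2)/18 = 126/18 = 7, a_2 = floor((12 + 6)/7) = 2.
  m_3 = 7*2 - 6 = 8, d_3 = (162 - 8^2)/7 = 98/7 = 14, a_3 = floor((12 + 8)/14) = 1.
  m_4 = 14*1 - 8 = 6, d_4 = (162 - 6^2)/14 = 126/14 = 9, a_4 = floor((12 + 6)/9) = 2.
  m_5 = 9*2 - 6 = 12, d_5 = (162 - 12^2)/9 = 18/9 = 2, a_5 = floor((12 + 12)/2) = 12.
  m_6 = 2*12 - 12 = 12, d_6 = (162 - 12^2)/2 = 18/2 = 9, a_6 = floor((12 + 12)/9) = 2.
  m_7 = 9*2 - 12 = 6, d_7 = (162 - 6^2)/9 = 126/9 = 14, a_7 = floor((12 + 6)/14) = 1.
  m_8 = 14*1 - 6 = 8, d_8 = (162 - 8^2)/14 = 98/14 = 7, a_8 = floor((12 + 8)/7) = 2.
  m_9 = 7*2 - 8 = 6, d_9 = (162 - 6^2)/7 = 126/7 = 18, a_9 = floor((12 + 6)/18) = 1.
  m_10 = 18*1 - 6 = 12, d_10 = (162 - 12^2)/18 = 18/18 = 1, a_10 = floor((12 + 12)/1) = 24.
  m_11 = 1*24 - 12 = 12, d_11 = (162 - 12^2)/1 = 18/1 = 18: (m_11, d_11) = (m_1, d_1) = (12, 18), so from here the quotients repeat a_1, ..., a_10; the period length is 10.
Hence the expansion of sqrt(162) is a_0 = 12 followed by the repeating block 1, 2, 1, 2, 12, 2, 1, 2, 1, 24 (period 10).

[12; (1, 2, 1, 2, 12, 2, 1, 2, 1, 24)]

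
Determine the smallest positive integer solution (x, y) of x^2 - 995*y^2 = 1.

First expand sqrt(995) as a continued fraction. With x_i = (sqrt(995) + m_i)/d_i and (m_0, d_0) = (0, 1): a_0 = floor(sqrt(995)) = 31, since 31^2 = 961 <= 995 < 1024 = 32^2.
Iterate m_{i+1} = d_i*a_i - m_i, d_{i+1} = (995 - m_{i+1}^2)/d_i, a_{i+1} = floor((a_0 + m_{i+1})/d_{i+1}):
  m_1 = 1*31 - 0 = 31, d_1 = (995 - 31^2)/1 = 34/1 = 34, a_1 = floor((31 + 31)/34) = 1.
  m_2 = 34*1 - 31 = 3, d_2 = (995 - 3^2)/34 = 986/34 = 29, a_2 = floor((31 + 3)/29) = 1.
  m_3 = 29*1 - 3 = 26, d_3 = (995 - 26^2)/29 = 319/29 = 11, a_3 = floor((31 + 26)/11) = 5.
  m_4 = 11*5 - 26 = 29, d_4 = (995 - 29^2)/11 = 154/11 = 14, a_4 = floor((31 + 29)/14) = 4.
  m_5 = 14*4 - 29 = 27, d_5 = (995 - 27^2)/14 = 266/14 = 19, a_5 = floor((31 + 27)/19) = 3.
  m_6 = 19*3 - 27 = 30, d_6 = (995 - 30^2)/19 = 95/19 = 5, a_6 = floor((31 + 30)/5) = 12.
  m_7 = 5*12 - 30 = 30, d_7 = (995 - 30^2)/5 = 95/5 = 19, a_7 = floor((31 + 30)/19) = 3.
  m_8 = 19*3 - 30 = 27, d_8 = (995 - 27^2)/19 = 266/19 = 14, a_8 = floor((31 + 27)/14) = 4.
  m_9 = 14*4 - 27 = 29, d_9 = (995 - 29^2)/14 = 154/14 = 11, a_9 = floor((31 + 29)/11) = 5.
  m_10 = 11*5 - 29 = 26, d_10 = (995 - 26^2)/11 = 319/11 = 29, a_10 = floor((31 + 26)/29) = 1.
  m_11 = 29*1 - 26 = 3, d_11 = (995 - 3^2)/29 = 986/29 = 34, a_11 = floor((31 + 3)/34) = 1.
  m_12 = 34*1 - 3 = 31, d_12 = (995 - 31^2)/34 = 34/34 = 1, a_12 = floor((31 + 31)/1) = 62.
  m_13 = 1*62 - 31 = 31, d_13 = (995 - 31^2)/1 = 34/1 = 34: (m_13, d_13) = (m_1, d_1) = (31, 34), so from here the quotients repeat a_1, ..., a_12; the period length is 12.
So sqrt(995) = [31; (1, 1, 5, 4, 3, 12, 3, 4, 5, 1, 1, 62)] with period length k = 12.
k is even, so the fundamental solution of x^2 - 995y^2 = 1 is (p_{k-1}, q_{k-1}) = (p_11, q_11); compute convergents through index 11.
Convergents (p_i = a_i*p_{i-1} + p_{i-2}, q_i = a_i*q_{i-1} + q_{i-2} with p_{-2}=0, p_{-1}=1, q_{-2}=1, q_{-1}=0):
  i=0: a_0=31, p_0 = 31*1 + 0 = 31, q_0 = 31*0 + 1 = 1.
  i=1: a_1=1, p_1 = 1*31 + 1 = 32, q_1 = 1*1 + 0 = 1.
  i=2: a_2=1, p_2 = 1*32 + 31 = 63, q_2 = 1*1 + 1 = 2.
  i=3: a_3=5, p_3 = 5*63 + 32 = 347, q_3 = 5*2 + 1 = 11.
  i=4: a_4=4, p_4 = 4*347 + 63 = 1451, q_4 = 4*11 + 2 = 46.
  i=5: a_5=3, p_5 = 3*1451 + 347 = 4700, q_5 = 3*46 + 11 = 149.
  i=6: a_6=12, p_6 = 12*4700 + 1451 = 57851, q_6 = 12*149 + 46 = 1834.
  i=7: a_7=3, p_7 = 3*57851 + 4700 = 178253, q_7 = 3*1834 + 149 = 5651.
  i=8: a_8=4, p_8 = 4*178253 + 57851 = 770863, q_8 = 4*5651 + 1834 = 24438.
  i=9: a_9=5, p_9 = 5*770863 + 178253 = 4032568, q_9 = 5*24438 + 5651 = 127841.
  i=10: a_10=1, p_10 = 1*4032568 + 770863 = 4803431, q_10 = 1*127841 + 24438 = 152279.
  i=11: a_11=1, p_11 = 1*4803431 + 4032568 = 8835999, q_11 = 1*152279 + 127841 = 280120.
Check: 8835999^2 - 995*280120^2 = 78074878328001 - 78074878328000 = 1, so (x, y) = (8835999, 280120) solves the equation, and by the theorem it is the least positive solution.

(x, y) = (8835999, 280120)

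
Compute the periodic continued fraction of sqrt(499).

Write x_i = (sqrt(499) + m_i)/d_i with (m_0, d_0) = (0, 1). a_0 = floor(sqrt(499)) = 22, since 22^2 = 484 <= 499 < 529 = 23^2.
Iterate m_{i+1} = d_i*a_i - m_i, d_{i+1} = (499 - m_{i+1}^2)/d_i, a_{i+1} = floor((a_0 + m_{i+1})/d_{i+1}):
  m_1 = 1*22 - 0 = 22, d_1 = (499 - 22^2)/1 = 15/1 = 15, a_1 = floor((22 + 22)/15) = 2.
  m_2 = 15*2 - 22 = 8, d_2 = (499 - 8^2)/15 = 435/15 = 29, a_2 = floor((22 + 8)/29) = 1.
  m_3 = 29*1 - 8 = 21, d_3 = (499 - 21^2)/29 = 58/29 = 2, a_3 = floor((22 + 21)/2) = 21.
  m_4 = 2*21 - 21 = 21, d_4 = (499 - 21^2)/2 = 58/2 = 29, a_4 = floor((22 + 21)/29) = 1.
  m_5 = 29*1 - 21 = 8, d_5 = (499 - 8^2)/29 = 435/29 = 15, a_5 = floor((22 + 8)/15) = 2.
  m_6 = 15*2 - 8 = 22, d_6 = (499 - 22^2)/15 = 15/15 = 1, a_6 = floor((22 + 22)/1) = 44.
  m_7 = 1*44 - 22 = 22, d_7 = (499 - 22^2)/1 = 15/1 = 15: (m_7, d_7) = (m_1, d_1) = (22, 15), so from here the quotients repeat a_1, ..., a_6; the period length is 6.
Hence the expansion of sqrt(499) is a_0 = 22 followed by the repeating block 2, 1, 21, 1, 2, 44 (period 6).

[22; (2, 1, 21, 1, 2, 44)]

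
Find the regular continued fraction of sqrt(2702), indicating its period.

[51; (1, 50, 1, 102)]

Write x_i = (sqrt(2702) + m_i)/d_i with (m_0, d_0) = (0, 1). a_0 = floor(sqrt(2702)) = 51, since 51^2 = 2601 <= 2702 < 2704 = 52^2.
Iterate m_{i+1} = d_i*a_i - m_i, d_{i+1} = (2702 - m_{i+1}^2)/d_i, a_{i+1} = floor((a_0 + m_{i+1})/d_{i+1}):
  m_1 = 1*51 - 0 = 51, d_1 = (2702 - 51^2)/1 = 101/1 = 101, a_1 = floor((51 + 51)/101) = 1.
  m_2 = 101*1 - 51 = 50, d_2 = (2702 - 50^2)/101 = 202/101 = 2, a_2 = floor((51 + 50)/2) = 50.
  m_3 = 2*50 - 50 = 50, d_3 = (2702 - 50^2)/2 = 202/2 = 101, a_3 = floor((51 + 50)/101) = 1.
  m_4 = 101*1 - 50 = 51, d_4 = (2702 - 51^2)/101 = 101/101 = 1, a_4 = floor((51 + 51)/1) = 102.
  m_5 = 1*102 - 51 = 51, d_5 = (2702 - 51^2)/1 = 101/1 = 101: (m_5, d_5) = (m_1, d_1) = (51, 101), so from here the quotients repeat a_1, ..., a_4; the period length is 4.
Hence the expansion of sqrt(2702) is a_0 = 51 followed by the repeating block 1, 50, 1, 102 (period 4).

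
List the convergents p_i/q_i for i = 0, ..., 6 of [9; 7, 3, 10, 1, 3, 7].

9/1, 64/7, 201/22, 2074/227, 2275/249, 8899/974, 64568/7067

Using the convergent recurrence p_i = a_i*p_{i-1} + p_{i-2}, q_i = a_i*q_{i-1} + q_{i-2} with p_{-2}=0, p_{-1}=1, q_{-2}=1, q_{-1}=0:
  i=0: a_0=9, p_0 = 9*1 + 0 = 9, q_0 = 9*0 + 1 = 1.
  i=1: a_1=7, p_1 = 7*9 + 1 = 64, q_1 = 7*1 + 0 = 7.
  i=2: a_2=3, p_2 = 3*64 + 9 = 201, q_2 = 3*7 + 1 = 22.
  i=3: a_3=10, p_3 = 10*201 + 64 = 2074, q_3 = 10*22 + 7 = 227.
  i=4: a_4=1, p_4 = 1*2074 + 201 = 2275, q_4 = 1*227 + 22 = 249.
  i=5: a_5=3, p_5 = 3*2275 + 2074 = 8899, q_5 = 3*249 + 227 = 974.
  i=6: a_6=7, p_6 = 7*8899 + 2275 = 64568, q_6 = 7*974 + 249 = 7067.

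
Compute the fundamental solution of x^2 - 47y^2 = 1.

First expand sqrt(47) as a continued fraction. With x_i = (sqrt(47) + m_i)/d_i and (m_0, d_0) = (0, 1): a_0 = floor(sqrt(47)) = 6, since 6^2 = 36 <= 47 < 49 = 7^2.
Iterate m_{i+1} = d_i*a_i - m_i, d_{i+1} = (47 - m_{i+1}^2)/d_i, a_{i+1} = floor((a_0 + m_{i+1})/d_{i+1}):
  m_1 = 1*6 - 0 = 6, d_1 = (47 - 6^2)/1 = 11/1 = 11, a_1 = floor((6 + 6)/11) = 1.
  m_2 = 11*1 - 6 = 5, d_2 = (47 - 5^2)/11 = 22/11 = 2, a_2 = floor((6 + 5)/2) = 5.
  m_3 = 2*5 - 5 = 5, d_3 = (47 - 5^2)/2 = 22/2 = 11, a_3 = floor((6 + 5)/11) = 1.
  m_4 = 11*1 - 5 = 6, d_4 = (47 - 6^2)/11 = 11/11 = 1, a_4 = floor((6 + 6)/1) = 12.
  m_5 = 1*12 - 6 = 6, d_5 = (47 - 6^2)/1 = 11/1 = 11: (m_5, d_5) = (m_1, d_1) = (6, 11), so from here the quotients repeat a_1, ..., a_4; the period length is 4.
So sqrt(47) = [6; (1, 5, 1, 12)] with period length k = 4.
k is even, so the fundamental solution of x^2 - 47y^2 = 1 is (p_{k-1}, q_{k-1}) = (p_3, q_3); compute convergents through index 3.
Convergents (p_i = a_i*p_{i-1} + p_{i-2}, q_i = a_i*q_{i-1} + q_{i-2} with p_{-2}=0, p_{-1}=1, q_{-2}=1, q_{-1}=0):
  i=0: a_0=6, p_0 = 6*1 + 0 = 6, q_0 = 6*0 + 1 = 1.
  i=1: a_1=1, p_1 = 1*6 + 1 = 7, q_1 = 1*1 + 0 = 1.
  i=2: a_2=5, p_2 = 5*7 + 6 = 41, q_2 = 5*1 + 1 = 6.
  i=3: a_3=1, p_3 = 1*41 + 7 = 48, q_3 = 1*6 + 1 = 7.
Check: 48^2 - 47*7^2 = 2304 - 2303 = 1, so (x, y) = (48, 7) solves the equation, and by the theorem it is the least positive solution.

(x, y) = (48, 7)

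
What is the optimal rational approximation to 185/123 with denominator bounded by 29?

Expand x = 185/123 as a continued fraction with the Euclidean algorithm:
  185 = 1*123 + 62, so a_0 = 1.
  123 = 1*62 + 61, so a_1 = 1.
  62 = 1*61 + 1, so a_2 = 1.
  61 = 61*1 + 0, so a_3 = 61.
so x = [1; 1, 1, 61].
Convergents (p_i = a_i*p_{i-1} + p_{i-2}, q_i = a_i*q_{i-1} + q_{i-2} with p_{-2}=0, p_{-1}=1, q_{-2}=1, q_{-1}=0), until the denominator exceeds 29:
  i=0: a_0=1, p_0 = 1*1 + 0 = 1, q_0 = 1*0 + 1 = 1.
  i=1: a_1=1, p_1 = 1*1 + 1 = 2, q_1 = 1*1 + 0 = 1.
  i=2: a_2=1, p_2 = 1*2 + 1 = 3, q_2 = 1*1 + 1 = 2.
  i=3: a_3=61, p_3 = 61*3 + 2 = 185, q_3 = 61*2 + 1 = 123.
q_3 = 123 > 29, so the last convergent with denominator <= 29 is p_2/q_2 = 3/2.
The closest fraction with denominator <= 29 is either p_2/q_2 or the intermediate fraction (k*p_2 + p_1)/(k*q_2 + q_1) with the largest k >= 1 whose denominator stays <= 29; these approach x as k grows, and every other convergent or intermediate fraction in range is farther away.
Largest k: floor((29 - q_1)/q_2) = floor((29 - 1)/2) = 14.
That gives (14*3 + 2)/(14*2 + 1) = 44/29.
Compare the errors: |x - 3/2| = |185*2 - 3*123|/(123*2) = 1/246, and |x - 44/29| = |185*29 - 44*123|/(123*29) = 47/3567.
Cross-multiplying, 1*3567 = 3567 < 11562 = 47*246, so 1/246 is smaller: the convergent 3/2 is closer to x than 44/29.

3/2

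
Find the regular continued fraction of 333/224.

[1; 2, 18, 6]

Run the Euclidean algorithm on 333 and 224; the successive quotients are the partial quotients a_0, a_1, ... (each step inverts the fractional part left over by the previous one):
  333 = 1*224 + 109, so a_0 = 1.
  224 = 2*109 + 6, so a_1 = 2.
  109 = 18*6 + 1, so a_2 = 18.
  6 = 6*1 + 0, so a_3 = 6.
The remainder reaches 0 after 4 divisions, so the expansion has 4 partial quotients, read off in order.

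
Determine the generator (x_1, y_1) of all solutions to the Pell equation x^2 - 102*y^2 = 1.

First expand sqrt(102) as a continued fraction. With x_i = (sqrt(102) + m_i)/d_i and (m_0, d_0) = (0, 1): a_0 = floor(sqrt(102)) = 10, since 10^2 = 100 <= 102 < 121 = 11^2.
Iterate m_{i+1} = d_i*a_i - m_i, d_{i+1} = (102 - m_{i+1}^2)/d_i, a_{i+1} = floor((a_0 + m_{i+1})/d_{i+1}):
  m_1 = 1*10 - 0 = 10, d_1 = (102 - 10^2)/1 = 2/1 = 2, a_1 = floor((10 + 10)/2) = 10.
  m_2 = 2*10 - 10 = 10, d_2 = (102 - 10^2)/2 = 2/2 = 1, a_2 = floor((10 + 10)/1) = 20.
  m_3 = 1*20 - 10 = 10, d_3 = (102 - 10^2)/1 = 2/1 = 2: (m_3, d_3) = (m_1, d_1) = (10, 2), so from here the quotients repeat a_1, a_2; the period length is 2.
So sqrt(102) = [10; (10, 20)] with period length k = 2.
k is even, so the fundamental solution of x^2 - 102y^2 = 1 is (p_{k-1}, q_{k-1}) = (p_1, q_1); compute convergents through index 1.
Convergents (p_i = a_i*p_{i-1} + p_{i-2}, q_i = a_i*q_{i-1} + q_{i-2} with p_{-2}=0, p_{-1}=1, q_{-2}=1, q_{-1}=0):
  i=0: a_0=10, p_0 = 10*1 + 0 = 10, q_0 = 10*0 + 1 = 1.
  i=1: a_1=10, p_1 = 10*10 + 1 = 101, q_1 = 10*1 + 0 = 10.
Check: 101^2 - 102*10^2 = 10201 - 10200 = 1, so (x, y) = (101, 10) solves the equation, and by the theorem it is the least positive solution.

(x, y) = (101, 10)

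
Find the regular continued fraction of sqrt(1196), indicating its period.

Write x_i = (sqrt(1196) + m_i)/d_i with (m_0, d_0) = (0, 1). a_0 = floor(sqrt(1196)) = 34, since 34^2 = 1156 <= 1196 < 1225 = 35^2.
Iterate m_{i+1} = d_i*a_i - m_i, d_{i+1} = (1196 - m_{i+1}^2)/d_i, a_{i+1} = floor((a_0 + m_{i+1})/d_{i+1}):
  m_1 = 1*34 - 0 = 34, d_1 = (1196 - 34^2)/1 = 40/1 = 40, a_1 = floor((34 + 34)/40) = 1.
  m_2 = 40*1 - 34 = 6, d_2 = (1196 - 6^2)/40 = 1160/40 = 29, a_2 = floor((34 + 6)/29) = 1.
  m_3 = 29*1 - 6 = 23, d_3 = (1196 - 23^2)/29 = 667/29 = 23, a_3 = floor((34 + 23)/23) = 2.
  m_4 = 23*2 - 23 = 23, d_4 = (1196 - 23^2)/23 = 667/23 = 29, a_4 = floor((34 + 23)/29) = 1.
  m_5 = 29*1 - 23 = 6, d_5 = (1196 - 6^2)/29 = 1160/29 = 40, a_5 = floor((34 + 6)/40) = 1.
  m_6 = 40*1 - 6 = 34, d_6 = (1196 - 34^2)/40 = 40/40 = 1, a_6 = floor((34 + 34)/1) = 68.
  m_7 = 1*68 - 34 = 34, d_7 = (1196 - 34^2)/1 = 40/1 = 40: (m_7, d_7) = (m_1, d_1) = (34, 40), so from here the quotients repeat a_1, ..., a_6; the period length is 6.
Hence the expansion of sqrt(1196) is a_0 = 34 followed by the repeating block 1, 1, 2, 1, 1, 68 (period 6).

[34; (1, 1, 2, 1, 1, 68)]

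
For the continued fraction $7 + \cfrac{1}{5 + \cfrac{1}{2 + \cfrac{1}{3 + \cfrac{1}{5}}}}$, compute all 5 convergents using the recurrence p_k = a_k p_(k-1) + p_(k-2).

7/1, 36/5, 79/11, 273/38, 1444/201

Using the convergent recurrence p_i = a_i*p_{i-1} + p_{i-2}, q_i = a_i*q_{i-1} + q_{i-2} with p_{-2}=0, p_{-1}=1, q_{-2}=1, q_{-1}=0:
  i=0: a_0=7, p_0 = 7*1 + 0 = 7, q_0 = 7*0 + 1 = 1.
  i=1: a_1=5, p_1 = 5*7 + 1 = 36, q_1 = 5*1 + 0 = 5.
  i=2: a_2=2, p_2 = 2*36 + 7 = 79, q_2 = 2*5 + 1 = 11.
  i=3: a_3=3, p_3 = 3*79 + 36 = 273, q_3 = 3*11 + 5 = 38.
  i=4: a_4=5, p_4 = 5*273 + 79 = 1444, q_4 = 5*38 + 11 = 201.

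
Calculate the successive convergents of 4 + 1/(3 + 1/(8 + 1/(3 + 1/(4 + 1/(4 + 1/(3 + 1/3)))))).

4/1, 13/3, 108/25, 337/78, 1456/337, 6161/1426, 19939/4615, 65978/15271

Using the convergent recurrence p_i = a_i*p_{i-1} + p_{i-2}, q_i = a_i*q_{i-1} + q_{i-2} with p_{-2}=0, p_{-1}=1, q_{-2}=1, q_{-1}=0:
  i=0: a_0=4, p_0 = 4*1 + 0 = 4, q_0 = 4*0 + 1 = 1.
  i=1: a_1=3, p_1 = 3*4 + 1 = 13, q_1 = 3*1 + 0 = 3.
  i=2: a_2=8, p_2 = 8*13 + 4 = 108, q_2 = 8*3 + 1 = 25.
  i=3: a_3=3, p_3 = 3*108 + 13 = 337, q_3 = 3*25 + 3 = 78.
  i=4: a_4=4, p_4 = 4*337 + 108 = 1456, q_4 = 4*78 + 25 = 337.
  i=5: a_5=4, p_5 = 4*1456 + 337 = 6161, q_5 = 4*337 + 78 = 1426.
  i=6: a_6=3, p_6 = 3*6161 + 1456 = 19939, q_6 = 3*1426 + 337 = 4615.
  i=7: a_7=3, p_7 = 3*19939 + 6161 = 65978, q_7 = 3*4615 + 1426 = 15271.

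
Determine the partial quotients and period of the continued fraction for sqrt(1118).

Write x_i = (sqrt(1118) + m_i)/d_i with (m_0, d_0) = (0, 1). a_0 = floor(sqrt(1118)) = 33, since 33^2 = 1089 <= 1118 < 1156 = 34^2.
Iterate m_{i+1} = d_i*a_i - m_i, d_{i+1} = (1118 - m_{i+1}^2)/d_i, a_{i+1} = floor((a_0 + m_{i+1})/d_{i+1}):
  m_1 = 1*33 - 0 = 33, d_1 = (1118 - 33^2)/1 = 29/1 = 29, a_1 = floor((33 + 33)/29) = 2.
  m_2 = 29*2 - 33 = 25, d_2 = (1118 - 25^2)/29 = 493/29 = 17, a_2 = floor((33 + 25)/17) = 3.
  m_3 = 17*3 - 25 = 26, d_3 = (1118 - 26^2)/17 = 442/17 = 26, a_3 = floor((33 + 26)/26) = 2.
  m_4 = 26*2 - 26 = 26, d_4 = (1118 - 26^2)/26 = 442/26 = 17, a_4 = floor((33 + 26)/17) = 3.
  m_5 = 17*3 - 26 = 25, d_5 = (1118 - 25^2)/17 = 493/17 = 29, a_5 = floor((33 + 25)/29) = 2.
  m_6 = 29*2 - 25 = 33, d_6 = (1118 - 33^2)/29 = 29/29 = 1, a_6 = floor((33 + 33)/1) = 66.
  m_7 = 1*66 - 33 = 33, d_7 = (1118 - 33^2)/1 = 29/1 = 29: (m_7, d_7) = (m_1, d_1) = (33, 29), so from here the quotients repeat a_1, ..., a_6; the period length is 6.
Hence the expansion of sqrt(1118) is a_0 = 33 followed by the repeating block 2, 3, 2, 3, 2, 66 (period 6).

[33; (2, 3, 2, 3, 2, 66)]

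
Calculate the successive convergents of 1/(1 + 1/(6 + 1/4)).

Using the convergent recurrence p_i = a_i*p_{i-1} + p_{i-2}, q_i = a_i*q_{i-1} + q_{i-2} with p_{-2}=0, p_{-1}=1, q_{-2}=1, q_{-1}=0:
  i=0: a_0=0, p_0 = 0*1 + 0 = 0, q_0 = 0*0 + 1 = 1.
  i=1: a_1=1, p_1 = 1*0 + 1 = 1, q_1 = 1*1 + 0 = 1.
  i=2: a_2=6, p_2 = 6*1 + 0 = 6, q_2 = 6*1 + 1 = 7.
  i=3: a_3=4, p_3 = 4*6 + 1 = 25, q_3 = 4*7 + 1 = 29.

0/1, 1/1, 6/7, 25/29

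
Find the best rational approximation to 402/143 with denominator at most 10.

Expand x = 402/143 as a continued fraction with the Euclidean algorithm:
  402 = 2*143 + 116, so a_0 = 2.
  143 = 1*116 + 27, so a_1 = 1.
  116 = 4*27 + 8, so a_2 = 4.
  27 = 3*8 + 3, so a_3 = 3.
  8 = 2*3 + 2, so a_4 = 2.
  3 = 1*2 + 1, so a_5 = 1.
  2 = 2*1 + 0, so a_6 = 2.
so x = [2; 1, 4, 3, 2, 1, 2].
Convergents (p_i = a_i*p_{i-1} + p_{i-2}, q_i = a_i*q_{i-1} + q_{i-2} with p_{-2}=0, p_{-1}=1, q_{-2}=1, q_{-1}=0), until the denominator exceeds 10:
  i=0: a_0=2, p_0 = 2*1 + 0 = 2, q_0 = 2*0 + 1 = 1.
  i=1: a_1=1, p_1 = 1*2 + 1 = 3, q_1 = 1*1 + 0 = 1.
  i=2: a_2=4, p_2 = 4*3 + 2 = 14, q_2 = 4*1 + 1 = 5.
  i=3: a_3=3, p_3 = 3*14 + 3 = 45, q_3 = 3*5 + 1 = 16.
q_3 = 16 > 10, so the last convergent with denominator <= 10 is p_2/q_2 = 14/5.
The closest fraction with denominator <= 10 is either p_2/q_2 or the intermediate fraction (k*p_2 + p_1)/(k*q_2 + q_1) with the largest k >= 1 whose denominator stays <= 10; these approach x as k grows, and every other convergent or intermediate fraction in range is farther away.
Largest k: floor((10 - q_1)/q_2) = floor((10 - 1)/5) = 1.
That gives (1*14 + 3)/(1*5 + 1) = 17/6.
Compare the errors: |x - 14/5| = |402*5 - 14*143|/(143*5) = 8/715, and |x - 17/6| = |402*6 - 17*143|/(143*6) = 19/858.
Cross-multiplying, 8*858 = 6864 < 13585 = 19*715, so 8/715 is smaller: the convergent 14/5 is closer to x than 17/6.

14/5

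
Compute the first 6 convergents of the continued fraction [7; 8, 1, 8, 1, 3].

7/1, 57/8, 64/9, 569/80, 633/89, 2468/347

Using the convergent recurrence p_i = a_i*p_{i-1} + p_{i-2}, q_i = a_i*q_{i-1} + q_{i-2} with p_{-2}=0, p_{-1}=1, q_{-2}=1, q_{-1}=0:
  i=0: a_0=7, p_0 = 7*1 + 0 = 7, q_0 = 7*0 + 1 = 1.
  i=1: a_1=8, p_1 = 8*7 + 1 = 57, q_1 = 8*1 + 0 = 8.
  i=2: a_2=1, p_2 = 1*57 + 7 = 64, q_2 = 1*8 + 1 = 9.
  i=3: a_3=8, p_3 = 8*64 + 57 = 569, q_3 = 8*9 + 8 = 80.
  i=4: a_4=1, p_4 = 1*569 + 64 = 633, q_4 = 1*80 + 9 = 89.
  i=5: a_5=3, p_5 = 3*633 + 569 = 2468, q_5 = 3*89 + 80 = 347.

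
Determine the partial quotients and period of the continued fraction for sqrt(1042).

Write x_i = (sqrt(1042) + m_i)/d_i with (m_0, d_0) = (0, 1). a_0 = floor(sqrt(1042)) = 32, since 32^2 = 1024 <= 1042 < 1089 = 33^2.
Iterate m_{i+1} = d_i*a_i - m_i, d_{i+1} = (1042 - m_{i+1}^2)/d_i, a_{i+1} = floor((a_0 + m_{i+1})/d_{i+1}):
  m_1 = 1*32 - 0 = 32, d_1 = (1042 - 32^2)/1 = 18/1 = 18, a_1 = floor((32 + 32)/18) = 3.
  m_2 = 18*3 - 32 = 22, d_2 = (1042 - 22^2)/18 = 558/18 = 31, a_2 = floor((32 + 22)/31) = 1.
  m_3 = 31*1 - 22 = 9, d_3 = (1042 - 9^2)/31 = 961/31 = 31, a_3 = floor((32 + 9)/31) = 1.
  m_4 = 31*1 - 9 = 22, d_4 = (1042 - 22^2)/31 = 558/31 = 18, a_4 = floor((32 + 22)/18) = 3.
  m_5 = 18*3 - 22 = 32, d_5 = (1042 - 32^2)/18 = 18/18 = 1, a_5 = floor((32 + 32)/1) = 64.
  m_6 = 1*64 - 32 = 32, d_6 = (1042 - 32^2)/1 = 18/1 = 18: (m_6, d_6) = (m_1, d_1) = (32, 18), so from here the quotients repeat a_1, ..., a_5; the period length is 5.
Hence the expansion of sqrt(1042) is a_0 = 32 followed by the repeating block 3, 1, 1, 3, 64 (period 5).

[32; (3, 1, 1, 3, 64)]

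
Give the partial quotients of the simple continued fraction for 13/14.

Run the Euclidean algorithm on 13 and 14; the successive quotients are the partial quotients a_0, a_1, ... (each step inverts the fractional part left over by the previous one):
  13 = 0*14 + 13, so a_0 = 0.
  14 = 1*13 + 1, so a_1 = 1.
  13 = 13*1 + 0, so a_2 = 13.
The remainder reaches 0 after 3 divisions, so the expansion has 3 partial quotients, read off in order.

[0; 1, 13]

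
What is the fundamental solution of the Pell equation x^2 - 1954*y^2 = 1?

First expand sqrt(1954) as a continued fraction. With x_i = (sqrt(1954) + m_i)/d_i and (m_0, d_0) = (0, 1): a_0 = floor(sqrt(1954)) = 44, since 44^2 = 1936 <= 1954 < 2025 = 45^2.
Iterate m_{i+1} = d_i*a_i - m_i, d_{i+1} = (1954 - m_{i+1}^2)/d_i, a_{i+1} = floor((a_0 + m_{i+1})/d_{i+1}):
  m_1 = 1*44 - 0 = 44, d_1 = (1954 - 44^2)/1 = 18/1 = 18, a_1 = floor((44 + 44)/18) = 4.
  m_2 = 18*4 - 44 = 28, d_2 = (1954 - 28^2)/18 = 1170/18 = 65, a_2 = floor((44 + 28)/65) = 1.
  m_3 = 65*1 - 28 = 37, d_3 = (1954 - 37^2)/65 = 585/65 = 9, a_3 = floor((44 + 37)/9) = 9.
  m_4 = 9*9 - 37 = 44, d_4 = (1954 - 44^2)/9 = 18/9 = 2, a_4 = floor((44 + 44)/2) = 44.
  m_5 = 2*44 - 44 = 44, d_5 = (1954 - 44^2)/2 = 18/2 = 9, a_5 = floor((44 + 44)/9) = 9.
  m_6 = 9*9 - 44 = 37, d_6 = (1954 - 37^2)/9 = 585/9 = 65, a_6 = floor((44 + 37)/65) = 1.
  m_7 = 65*1 - 37 = 28, d_7 = (1954 - 28^2)/65 = 1170/65 = 18, a_7 = floor((44 + 28)/18) = 4.
  m_8 = 18*4 - 28 = 44, d_8 = (1954 - 44^2)/18 = 18/18 = 1, a_8 = floor((44 + 44)/1) = 88.
  m_9 = 1*88 - 44 = 44, d_9 = (1954 - 44^2)/1 = 18/1 = 18: (m_9, d_9) = (m_1, d_1) = (44, 18), so from here the quotients repeat a_1, ..., a_8; the period length is 8.
So sqrt(1954) = [44; (4, 1, 9, 44, 9, 1, 4, 88)] with period length k = 8.
k is even, so the fundamental solution of x^2 - 1954y^2 = 1 is (p_{k-1}, q_{k-1}) = (p_7, q_7); compute convergents through index 7.
Convergents (p_i = a_i*p_{i-1} + p_{i-2}, q_i = a_i*q_{i-1} + q_{i-2} with p_{-2}=0, p_{-1}=1, q_{-2}=1, q_{-1}=0):
  i=0: a_0=44, p_0 = 44*1 + 0 = 44, q_0 = 44*0 + 1 = 1.
  i=1: a_1=4, p_1 = 4*44 + 1 = 177, q_1 = 4*1 + 0 = 4.
  i=2: a_2=1, p_2 = 1*177 + 44 = 221, q_2 = 1*4 + 1 = 5.
  i=3: a_3=9, p_3 = 9*221 + 177 = 2166, q_3 = 9*5 + 4 = 49.
  i=4: a_4=44, p_4 = 44*2166 + 221 = 95525, q_4 = 44*49 + 5 = 2161.
  i=5: a_5=9, p_5 = 9*95525 + 2166 = 861891, q_5 = 9*2161 + 49 = 19498.
  i=6: a_6=1, p_6 = 1*861891 + 95525 = 957416, q_6 = 1*19498 + 2161 = 21659.
  i=7: a_7=4, p_7 = 4*957416 + 861891 = 4691555, q_7 = 4*21659 + 19498 = 106134.
Check: 4691555^2 - 1954*106134^2 = 22010688318025 - 22010688318024 = 1, so (x, y) = (4691555, 106134) solves the equation, and by the theorem it is the least positive solution.

(x, y) = (4691555, 106134)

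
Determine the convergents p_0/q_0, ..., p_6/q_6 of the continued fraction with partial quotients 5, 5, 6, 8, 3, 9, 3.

Using the convergent recurrence p_i = a_i*p_{i-1} + p_{i-2}, q_i = a_i*q_{i-1} + q_{i-2} with p_{-2}=0, p_{-1}=1, q_{-2}=1, q_{-1}=0:
  i=0: a_0=5, p_0 = 5*1 + 0 = 5, q_0 = 5*0 + 1 = 1.
  i=1: a_1=5, p_1 = 5*5 + 1 = 26, q_1 = 5*1 + 0 = 5.
  i=2: a_2=6, p_2 = 6*26 + 5 = 161, q_2 = 6*5 + 1 = 31.
  i=3: a_3=8, p_3 = 8*161 + 26 = 1314, q_3 = 8*31 + 5 = 253.
  i=4: a_4=3, p_4 = 3*1314 + 161 = 4103, q_4 = 3*253 + 31 = 790.
  i=5: a_5=9, p_5 = 9*4103 + 1314 = 38241, q_5 = 9*790 + 253 = 7363.
  i=6: a_6=3, p_6 = 3*38241 + 4103 = 118826, q_6 = 3*7363 + 790 = 22879.

5/1, 26/5, 161/31, 1314/253, 4103/790, 38241/7363, 118826/22879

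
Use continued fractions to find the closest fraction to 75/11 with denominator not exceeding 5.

Expand x = 75/11 as a continued fraction with the Euclidean algorithm:
  75 = 6*11 + 9, so a_0 = 6.
  11 = 1*9 + 2, so a_1 = 1.
  9 = 4*2 + 1, so a_2 = 4.
  2 = 2*1 + 0, so a_3 = 2.
so x = [6; 1, 4, 2].
Convergents (p_i = a_i*p_{i-1} + p_{i-2}, q_i = a_i*q_{i-1} + q_{i-2} with p_{-2}=0, p_{-1}=1, q_{-2}=1, q_{-1}=0), until the denominator exceeds 5:
  i=0: a_0=6, p_0 = 6*1 + 0 = 6, q_0 = 6*0 + 1 = 1.
  i=1: a_1=1, p_1 = 1*6 + 1 = 7, q_1 = 1*1 + 0 = 1.
  i=2: a_2=4, p_2 = 4*7 + 6 = 34, q_2 = 4*1 + 1 = 5.
  i=3: a_3=2, p_3 = 2*34 + 7 = 75, q_3 = 2*5 + 1 = 11.
q_3 = 11 > 5, so the last convergent with denominator <= 5 is p_2/q_2 = 34/5.
The closest fraction with denominator <= 5 is either p_2/q_2 or the intermediate fraction (k*p_2 + p_1)/(k*q_2 + q_1) with the largest k >= 1 whose denominator stays <= 5; these approach x as k grows, and every other convergent or intermediate fraction in range is farther away.
Largest k: floor((5 - q_1)/q_2) = floor((5 - 1)/5) = 0.
Since k = 0, no intermediate fraction beyond p_2/q_2 has denominator <= 5, so the convergent 34/5 is the closest (its error is |75*5 - 34*11|/(11*5) = 1/55).

34/5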